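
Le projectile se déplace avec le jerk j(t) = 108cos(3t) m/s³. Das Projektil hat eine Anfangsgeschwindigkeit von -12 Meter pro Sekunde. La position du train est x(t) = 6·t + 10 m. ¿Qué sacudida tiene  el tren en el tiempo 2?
Debemos derivar nuestra ecuación de la posición x(t) = 6·t + 10 3 veces. Tomando d/dt de x(t), encontramos v(t) = 6. Derivando la velocidad, obtenemos la aceleración: a(t) = 0. Derivando la aceleración, obtenemos la sacudida: j(t) = 0. Usando j(t) = 0 y sustituyendo t = 2, encontramos j = 0.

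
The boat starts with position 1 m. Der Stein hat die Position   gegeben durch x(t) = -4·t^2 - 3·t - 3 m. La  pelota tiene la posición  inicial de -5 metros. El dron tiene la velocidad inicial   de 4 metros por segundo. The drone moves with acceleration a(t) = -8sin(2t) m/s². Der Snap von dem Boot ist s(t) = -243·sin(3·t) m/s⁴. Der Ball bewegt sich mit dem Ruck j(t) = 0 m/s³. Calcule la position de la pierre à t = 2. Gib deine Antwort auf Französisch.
De l'équation de la position x(t) = -4·t^2 - 3·t - 3, nous substituons t = 2 pour obtenir x = -25.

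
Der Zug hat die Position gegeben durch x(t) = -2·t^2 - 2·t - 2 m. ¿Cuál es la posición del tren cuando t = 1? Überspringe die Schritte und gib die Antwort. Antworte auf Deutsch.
Die Position bei t = 1 ist x = -6.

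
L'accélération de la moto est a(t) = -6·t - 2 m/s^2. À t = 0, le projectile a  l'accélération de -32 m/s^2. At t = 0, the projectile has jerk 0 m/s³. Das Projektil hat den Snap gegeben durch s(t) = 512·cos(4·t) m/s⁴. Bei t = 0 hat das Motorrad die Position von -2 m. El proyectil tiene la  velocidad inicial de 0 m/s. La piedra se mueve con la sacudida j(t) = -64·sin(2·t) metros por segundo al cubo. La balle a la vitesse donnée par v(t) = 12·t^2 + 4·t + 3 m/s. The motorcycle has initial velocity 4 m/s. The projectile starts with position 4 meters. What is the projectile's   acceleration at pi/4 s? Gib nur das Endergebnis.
The acceleration at t = pi/4 is a = 32.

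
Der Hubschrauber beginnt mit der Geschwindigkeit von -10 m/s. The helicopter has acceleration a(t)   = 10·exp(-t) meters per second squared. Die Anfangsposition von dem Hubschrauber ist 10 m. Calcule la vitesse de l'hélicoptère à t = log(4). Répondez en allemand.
Wir müssen unsere Gleichung für die Beschleunigung a(t) = 10·exp(-t) 1-mal integrieren. Die Stammfunktion von der Beschleunigung, mit v(0) = -10, ergibt die Geschwindigkeit: v(t) = -10·exp(-t). Wir haben die Geschwindigkeit v(t) = -10·exp(-t). Durch Einsetzen von t = log(4): v(log(4)) = -5/2.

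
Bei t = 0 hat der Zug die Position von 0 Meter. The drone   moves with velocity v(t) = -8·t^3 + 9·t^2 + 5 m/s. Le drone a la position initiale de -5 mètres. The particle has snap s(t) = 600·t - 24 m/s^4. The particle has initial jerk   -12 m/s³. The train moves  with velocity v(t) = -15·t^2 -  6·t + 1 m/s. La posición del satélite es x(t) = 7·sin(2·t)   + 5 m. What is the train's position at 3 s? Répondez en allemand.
Um dies zu lösen, müssen wir 1 Integral unserer Gleichung für die Geschwindigkeit v(t) = -15·t^2 - 6·t + 1 finden. Das Integral von der Geschwindigkeit ist die Position. Mit x(0) = 0 erhalten wir x(t) = -5·t^3 - 3·t^2 + t. Aus der Gleichung für die Position x(t) = -5·t^3 - 3·t^2 + t, setzen wir t = 3 ein und erhalten x = -159.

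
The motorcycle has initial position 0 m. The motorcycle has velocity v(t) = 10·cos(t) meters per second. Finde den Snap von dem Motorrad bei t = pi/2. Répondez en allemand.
Ausgehend von der Geschwindigkeit v(t) = 10·cos(t), nehmen wir 3 Ableitungen. Durch Ableiten von der Geschwindigkeit erhalten wir die Beschleunigung: a(t) = -10·sin(t). Mit d/dt von a(t) finden wir j(t) = -10·cos(t). Mit d/dt von j(t) finden wir s(t) = 10·sin(t). Mit s(t) = 10·sin(t) und Einsetzen von t = pi/2, finden wir s = 10.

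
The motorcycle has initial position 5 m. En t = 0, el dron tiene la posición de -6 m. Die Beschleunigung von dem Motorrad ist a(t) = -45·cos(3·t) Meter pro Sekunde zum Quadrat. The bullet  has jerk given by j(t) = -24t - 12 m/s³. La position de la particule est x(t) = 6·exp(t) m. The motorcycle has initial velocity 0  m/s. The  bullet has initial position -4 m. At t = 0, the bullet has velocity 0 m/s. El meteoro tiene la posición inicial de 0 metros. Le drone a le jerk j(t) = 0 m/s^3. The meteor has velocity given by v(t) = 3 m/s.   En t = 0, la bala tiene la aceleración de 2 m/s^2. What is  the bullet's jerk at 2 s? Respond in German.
Mit j(t) = -24·t - 12 und Einsetzen von t = 2, finden wir j = -60.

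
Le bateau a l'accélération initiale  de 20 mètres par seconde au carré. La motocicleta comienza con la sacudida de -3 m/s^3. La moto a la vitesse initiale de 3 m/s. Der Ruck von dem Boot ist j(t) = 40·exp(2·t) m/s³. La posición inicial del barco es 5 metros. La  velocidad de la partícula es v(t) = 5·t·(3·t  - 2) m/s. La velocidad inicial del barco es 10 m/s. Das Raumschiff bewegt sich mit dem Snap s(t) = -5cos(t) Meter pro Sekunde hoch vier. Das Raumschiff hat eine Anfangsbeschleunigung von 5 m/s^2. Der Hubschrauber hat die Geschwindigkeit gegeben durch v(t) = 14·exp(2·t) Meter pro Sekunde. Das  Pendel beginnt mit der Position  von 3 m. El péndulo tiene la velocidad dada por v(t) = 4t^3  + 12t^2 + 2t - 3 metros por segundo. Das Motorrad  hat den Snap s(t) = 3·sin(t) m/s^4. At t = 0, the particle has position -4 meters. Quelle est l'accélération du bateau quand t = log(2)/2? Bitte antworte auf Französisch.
Pour résoudre ceci, nous devons prendre 1 primitive de notre équation du jerk j(t) = 40·exp(2·t). L'intégrale du jerk, avec a(0) = 20, donne l'accélération: a(t) = 20·exp(2·t). Nous avons l'accélération a(t) = 20·exp(2·t). En substituant t = log(2)/2: a(log(2)/2) = 40.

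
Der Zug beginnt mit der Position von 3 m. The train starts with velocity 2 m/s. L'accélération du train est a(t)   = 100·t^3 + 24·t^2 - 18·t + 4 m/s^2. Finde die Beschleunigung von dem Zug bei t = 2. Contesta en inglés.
We have acceleration a(t) = 100·t^3 + 24·t^2 - 18·t + 4. Substituting t = 2: a(2) = 864.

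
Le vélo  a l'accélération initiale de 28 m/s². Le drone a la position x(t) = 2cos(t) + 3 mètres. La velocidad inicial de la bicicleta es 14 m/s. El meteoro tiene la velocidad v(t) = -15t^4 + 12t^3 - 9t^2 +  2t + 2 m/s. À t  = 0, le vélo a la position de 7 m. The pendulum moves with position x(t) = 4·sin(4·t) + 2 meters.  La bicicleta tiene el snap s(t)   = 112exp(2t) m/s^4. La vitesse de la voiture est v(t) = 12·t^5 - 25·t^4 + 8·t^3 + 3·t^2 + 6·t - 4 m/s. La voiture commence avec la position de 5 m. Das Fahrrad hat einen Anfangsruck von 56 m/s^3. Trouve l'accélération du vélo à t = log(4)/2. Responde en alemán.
Ausgehend von dem Snap s(t) = 112·exp(2·t), nehmen wir 2 Stammfunktionen. Das Integral von dem Snap ist der Ruck. Mit j(0) = 56 erhalten wir j(t) = 56·exp(2·t). Das Integral von dem Ruck ist die Beschleunigung. Mit a(0) = 28 erhalten wir a(t) = 28·exp(2·t). Wir haben die Beschleunigung a(t) = 28·exp(2·t). Durch Einsetzen von t = log(4)/2: a(log(4)/2) = 112.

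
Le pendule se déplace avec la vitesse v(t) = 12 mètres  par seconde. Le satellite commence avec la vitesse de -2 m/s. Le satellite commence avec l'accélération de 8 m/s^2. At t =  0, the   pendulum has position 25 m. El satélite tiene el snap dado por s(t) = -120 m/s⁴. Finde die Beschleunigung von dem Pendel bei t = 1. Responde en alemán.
Um dies zu lösen, müssen wir 1 Ableitung unserer Gleichung für die Geschwindigkeit v(t) = 12 nehmen. Mit d/dt von v(t) finden wir a(t) = 0. Mit a(t) = 0 und Einsetzen von t = 1, finden wir a = 0.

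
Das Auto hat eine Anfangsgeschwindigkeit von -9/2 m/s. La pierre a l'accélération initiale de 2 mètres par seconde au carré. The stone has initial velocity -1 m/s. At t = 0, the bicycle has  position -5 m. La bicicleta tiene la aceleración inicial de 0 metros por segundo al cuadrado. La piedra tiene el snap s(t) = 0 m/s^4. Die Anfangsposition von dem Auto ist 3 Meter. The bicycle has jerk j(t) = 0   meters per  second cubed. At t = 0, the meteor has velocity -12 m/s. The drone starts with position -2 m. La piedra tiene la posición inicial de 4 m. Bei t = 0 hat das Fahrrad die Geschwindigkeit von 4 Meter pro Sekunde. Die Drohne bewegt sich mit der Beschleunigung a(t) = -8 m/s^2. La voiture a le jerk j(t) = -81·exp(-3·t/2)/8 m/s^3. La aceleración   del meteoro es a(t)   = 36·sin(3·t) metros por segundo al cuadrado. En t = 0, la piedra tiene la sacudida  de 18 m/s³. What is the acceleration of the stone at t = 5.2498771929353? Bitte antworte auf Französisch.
Nous devons intégrer notre équation du snap s(t) = 0 2 fois. En prenant ∫s(t)dt et en appliquant j(0) = 18, nous trouvons j(t) = 18. L'intégrale du jerk, avec a(0) = 2, donne l'accélération: a(t) = 18·t + 2. De l'équation de l'accélération a(t) = 18·t + 2, nous substituons t = 5.2498771929353 pour obtenir a = 96.4977894728354.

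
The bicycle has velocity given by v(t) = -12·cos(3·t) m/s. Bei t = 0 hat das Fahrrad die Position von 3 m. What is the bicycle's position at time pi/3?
Starting from velocity v(t) = -12·cos(3·t), we take 1 integral. Finding the antiderivative of v(t) and using x(0) = 3: x(t) = 3 - 4·sin(3·t). We have position x(t) = 3 - 4·sin(3·t). Substituting t = pi/3: x(pi/3) = 3.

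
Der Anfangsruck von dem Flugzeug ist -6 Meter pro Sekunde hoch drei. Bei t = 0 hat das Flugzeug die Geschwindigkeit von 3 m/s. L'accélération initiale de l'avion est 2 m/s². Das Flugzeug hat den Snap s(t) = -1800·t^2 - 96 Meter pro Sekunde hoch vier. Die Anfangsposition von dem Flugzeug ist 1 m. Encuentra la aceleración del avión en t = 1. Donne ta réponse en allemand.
Um dies zu lösen, müssen wir 2 Integrale unserer Gleichung für den Snap s(t) = -1800·t^2 - 96 finden. Durch Integration von dem Snap und Verwendung der Anfangsbedingung j(0) = -6, erhalten wir j(t) = -600·t^3 - 96·t - 6. Das Integral von dem Ruck, mit a(0) = 2, ergibt die Beschleunigung: a(t) = -150·t^4 - 48·t^2 - 6·t + 2. Mit a(t) = -150·t^4 - 48·t^2 - 6·t + 2 und Einsetzen von t = 1, finden wir a = -202.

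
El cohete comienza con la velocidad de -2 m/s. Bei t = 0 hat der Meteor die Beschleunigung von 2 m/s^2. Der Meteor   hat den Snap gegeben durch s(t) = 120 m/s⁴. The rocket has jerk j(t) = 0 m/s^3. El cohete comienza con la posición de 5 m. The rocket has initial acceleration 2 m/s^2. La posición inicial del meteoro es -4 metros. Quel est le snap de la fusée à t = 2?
Nous devons dériver notre équation du jerk j(t) = 0 1 fois. En prenant d/dt de j(t), nous trouvons s(t) = 0. De l'équation du snap s(t) = 0, nous substituons t = 2 pour obtenir s = 0.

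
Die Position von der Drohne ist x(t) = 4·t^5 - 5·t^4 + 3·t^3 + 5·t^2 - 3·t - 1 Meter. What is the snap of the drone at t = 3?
To solve this, we need to take 4 derivatives of our position equation x(t) = 4·t^5 - 5·t^4 + 3·t^3 + 5·t^2 - 3·t - 1. Differentiating position, we get velocity: v(t) = 20·t^4 - 20·t^3 + 9·t^2 + 10·t - 3. The derivative of velocity gives acceleration: a(t) = 80·t^3 - 60·t^2 + 18·t + 10. Differentiating acceleration, we get jerk: j(t) = 240·t^2 - 120·t + 18. Differentiating jerk, we get snap: s(t) = 480·t - 120. From the given snap equation s(t) = 480·t - 120, we substitute t = 3 to get s = 1320.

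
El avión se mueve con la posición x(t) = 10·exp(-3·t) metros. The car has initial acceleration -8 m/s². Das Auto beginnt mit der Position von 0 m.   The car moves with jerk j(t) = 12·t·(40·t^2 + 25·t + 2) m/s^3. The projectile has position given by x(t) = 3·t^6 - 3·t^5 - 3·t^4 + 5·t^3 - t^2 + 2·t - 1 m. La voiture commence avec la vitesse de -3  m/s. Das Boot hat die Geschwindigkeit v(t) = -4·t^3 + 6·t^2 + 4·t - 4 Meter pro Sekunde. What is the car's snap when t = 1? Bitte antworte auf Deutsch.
Wir müssen unsere Gleichung für den Ruck j(t) = 12·t·(40·t^2 + 25·t + 2) 1-mal ableiten. Durch Ableiten von dem Ruck erhalten wir den Snap: s(t) = 480·t^2 + 12·t·(80·t + 25) + 300·t + 24. Wir haben den Snap s(t) = 480·t^2 + 12·t·(80·t + 25) + 300·t + 24. Durch Einsetzen von t = 1: s(1) = 2064.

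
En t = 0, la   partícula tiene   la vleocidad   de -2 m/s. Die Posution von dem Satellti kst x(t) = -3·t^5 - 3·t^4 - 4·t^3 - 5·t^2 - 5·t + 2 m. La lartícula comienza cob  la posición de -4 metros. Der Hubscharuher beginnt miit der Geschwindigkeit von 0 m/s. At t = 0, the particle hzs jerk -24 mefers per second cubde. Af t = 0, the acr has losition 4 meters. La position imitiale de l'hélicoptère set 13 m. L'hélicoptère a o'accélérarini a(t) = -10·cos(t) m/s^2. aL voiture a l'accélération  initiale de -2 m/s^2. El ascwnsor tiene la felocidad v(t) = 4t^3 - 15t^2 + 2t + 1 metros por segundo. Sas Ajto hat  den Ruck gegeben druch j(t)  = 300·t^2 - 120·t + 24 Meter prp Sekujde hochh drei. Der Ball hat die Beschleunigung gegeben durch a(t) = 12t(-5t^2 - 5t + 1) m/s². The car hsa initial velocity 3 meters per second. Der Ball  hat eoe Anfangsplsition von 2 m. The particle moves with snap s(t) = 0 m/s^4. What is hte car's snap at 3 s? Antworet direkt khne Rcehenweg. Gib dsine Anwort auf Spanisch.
s(3) = 1680.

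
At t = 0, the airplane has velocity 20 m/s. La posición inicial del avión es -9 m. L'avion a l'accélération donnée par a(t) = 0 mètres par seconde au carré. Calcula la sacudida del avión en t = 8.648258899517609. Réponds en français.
Nous devons dériver notre équation de l'accélération a(t) = 0 1 fois. En dérivant l'accélération, nous obtenons le jerk: j(t) = 0. Nous avons le jerk j(t) = 0. En substituant t = 8.648258899517609: j(8.648258899517609) = 0.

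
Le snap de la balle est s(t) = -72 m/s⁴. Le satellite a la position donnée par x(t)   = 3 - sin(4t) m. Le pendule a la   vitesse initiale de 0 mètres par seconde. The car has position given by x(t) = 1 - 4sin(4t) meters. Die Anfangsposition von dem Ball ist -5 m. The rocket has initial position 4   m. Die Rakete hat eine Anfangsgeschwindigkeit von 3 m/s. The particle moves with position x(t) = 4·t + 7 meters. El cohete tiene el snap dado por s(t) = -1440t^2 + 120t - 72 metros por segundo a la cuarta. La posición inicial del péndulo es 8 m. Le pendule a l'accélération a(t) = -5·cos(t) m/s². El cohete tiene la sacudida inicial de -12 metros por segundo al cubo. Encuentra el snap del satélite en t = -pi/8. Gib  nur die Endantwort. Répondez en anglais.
s(-pi/8) = 256.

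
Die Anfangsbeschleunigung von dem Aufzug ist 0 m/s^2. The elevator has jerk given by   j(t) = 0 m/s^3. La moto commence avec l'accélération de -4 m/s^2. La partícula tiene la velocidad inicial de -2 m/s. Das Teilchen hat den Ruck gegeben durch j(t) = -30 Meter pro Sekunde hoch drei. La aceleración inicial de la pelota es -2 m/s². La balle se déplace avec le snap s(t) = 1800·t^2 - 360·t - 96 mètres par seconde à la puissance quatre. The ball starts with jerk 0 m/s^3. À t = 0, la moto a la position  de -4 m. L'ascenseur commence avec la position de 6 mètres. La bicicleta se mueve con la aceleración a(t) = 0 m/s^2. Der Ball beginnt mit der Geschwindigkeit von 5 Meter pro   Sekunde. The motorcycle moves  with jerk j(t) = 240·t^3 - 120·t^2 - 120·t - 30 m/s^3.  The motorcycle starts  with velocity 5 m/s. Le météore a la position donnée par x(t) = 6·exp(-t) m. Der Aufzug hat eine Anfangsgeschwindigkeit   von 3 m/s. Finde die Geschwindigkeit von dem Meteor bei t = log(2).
Ausgehend von der Position x(t) = 6·exp(-t), nehmen wir 1 Ableitung. Durch Ableiten von der Position erhalten wir die Geschwindigkeit: v(t) = -6·exp(-t). Wir haben die Geschwindigkeit v(t) = -6·exp(-t). Durch Einsetzen von t = log(2): v(log(2)) = -3.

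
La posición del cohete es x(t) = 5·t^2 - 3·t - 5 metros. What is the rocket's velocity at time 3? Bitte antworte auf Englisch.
To solve this, we need to take 1 derivative of our position equation x(t) = 5·t^2 - 3·t - 5. Taking d/dt of x(t), we find v(t) = 10·t - 3. From the given velocity equation v(t) = 10·t - 3, we substitute t = 3 to get v = 27.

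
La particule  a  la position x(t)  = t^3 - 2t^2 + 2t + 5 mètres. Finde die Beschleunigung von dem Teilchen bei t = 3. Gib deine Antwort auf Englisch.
Starting from position x(t) = t^3 - 2·t^2 + 2·t + 5, we take 2 derivatives. Differentiating position, we get velocity: v(t) = 3·t^2 - 4·t + 2. The derivative of velocity gives acceleration: a(t) = 6·t - 4. From the given acceleration equation a(t) = 6·t - 4, we substitute t = 3 to get a = 14.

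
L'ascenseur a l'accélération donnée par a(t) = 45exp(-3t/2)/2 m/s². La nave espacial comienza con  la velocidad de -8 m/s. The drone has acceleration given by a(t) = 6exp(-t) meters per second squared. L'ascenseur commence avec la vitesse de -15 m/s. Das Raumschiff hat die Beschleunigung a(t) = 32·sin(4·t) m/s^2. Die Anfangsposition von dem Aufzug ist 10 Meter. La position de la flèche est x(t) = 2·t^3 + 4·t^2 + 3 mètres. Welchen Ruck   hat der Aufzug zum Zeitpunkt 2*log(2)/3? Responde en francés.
Pour résoudre ceci, nous devons prendre 1 dérivée de notre équation de l'accélération a(t) = 45·exp(-3·t/2)/2. En prenant d/dt de a(t), nous trouvons j(t) = -135·exp(-3·t/2)/4. De l'équation du jerk j(t) = -135·exp(-3·t/2)/4, nous substituons t = 2*log(2)/3 pour obtenir j = -135/8.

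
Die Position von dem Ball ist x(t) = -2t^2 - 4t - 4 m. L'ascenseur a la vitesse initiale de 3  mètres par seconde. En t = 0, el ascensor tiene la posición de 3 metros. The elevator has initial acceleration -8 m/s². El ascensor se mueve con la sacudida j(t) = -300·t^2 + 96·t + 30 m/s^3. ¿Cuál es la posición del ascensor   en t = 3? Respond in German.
Wir müssen die Stammfunktion unserer Gleichung für den Ruck j(t) = -300·t^2 + 96·t + 30 3-mal finden. Die Stammfunktion von dem Ruck, mit a(0) = -8, ergibt die Beschleunigung: a(t) = -100·t^3 + 48·t^2 + 30·t - 8. Mit ∫a(t)dt und Anwendung von v(0) = 3, finden wir v(t) = -25·t^4 + 16·t^3 + 15·t^2 - 8·t + 3. Die Stammfunktion von der Geschwindigkeit ist die Position. Mit x(0) = 3 erhalten wir x(t) = -5·t^5 + 4·t^4 + 5·t^3 - 4·t^2 + 3·t + 3. Wir haben die Position x(t) = -5·t^5 + 4·t^4 + 5·t^3 - 4·t^2 + 3·t + 3. Durch Einsetzen von t = 3: x(3) = -780.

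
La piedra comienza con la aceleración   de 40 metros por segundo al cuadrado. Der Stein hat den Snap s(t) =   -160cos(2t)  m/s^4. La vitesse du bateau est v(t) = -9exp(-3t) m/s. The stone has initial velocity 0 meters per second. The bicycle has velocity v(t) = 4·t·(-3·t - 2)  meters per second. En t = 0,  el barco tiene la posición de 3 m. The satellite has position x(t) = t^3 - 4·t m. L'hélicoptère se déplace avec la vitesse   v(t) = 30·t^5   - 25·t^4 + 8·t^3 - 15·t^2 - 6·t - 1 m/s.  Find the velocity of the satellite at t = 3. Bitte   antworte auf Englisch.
To solve this, we need to take 1 derivative of our position equation x(t) = t^3 - 4·t. The derivative of position gives velocity: v(t) = 3·t^2 - 4. Using v(t) = 3·t^2 - 4 and substituting t = 3, we find v = 23.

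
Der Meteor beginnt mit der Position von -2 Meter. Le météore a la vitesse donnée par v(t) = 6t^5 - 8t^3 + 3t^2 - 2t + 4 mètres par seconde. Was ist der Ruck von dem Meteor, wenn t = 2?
Wir müssen unsere Gleichung für die Geschwindigkeit v(t) = 6·t^5 - 8·t^3 + 3·t^2 - 2·t + 4 2-mal ableiten. Die Ableitung von der Geschwindigkeit ergibt die Beschleunigung: a(t) = 30·t^4 - 24·t^2 + 6·t - 2. Die Ableitung von der Beschleunigung ergibt den Ruck: j(t) = 120·t^3 - 48·t + 6. Mit j(t) = 120·t^3 - 48·t + 6 und Einsetzen von t = 2, finden wir j = 870.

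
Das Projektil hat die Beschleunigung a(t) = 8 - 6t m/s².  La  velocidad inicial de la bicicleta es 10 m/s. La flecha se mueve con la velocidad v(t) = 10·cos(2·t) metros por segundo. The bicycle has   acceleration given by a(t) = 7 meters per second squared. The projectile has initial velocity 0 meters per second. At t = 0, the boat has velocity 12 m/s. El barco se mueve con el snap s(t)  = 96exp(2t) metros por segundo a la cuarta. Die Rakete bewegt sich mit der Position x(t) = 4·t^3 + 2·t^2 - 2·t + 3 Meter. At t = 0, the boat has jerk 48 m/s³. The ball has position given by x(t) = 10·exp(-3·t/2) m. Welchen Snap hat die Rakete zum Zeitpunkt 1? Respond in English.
We must differentiate our position equation x(t) = 4·t^3 + 2·t^2 - 2·t + 3 4 times. Differentiating position, we get velocity: v(t) = 12·t^2 + 4·t - 2. Taking d/dt of v(t), we find a(t) = 24·t + 4. Differentiating acceleration, we get jerk: j(t) = 24. Taking d/dt of j(t), we find s(t) = 0. We have snap s(t) = 0. Substituting t = 1: s(1) = 0.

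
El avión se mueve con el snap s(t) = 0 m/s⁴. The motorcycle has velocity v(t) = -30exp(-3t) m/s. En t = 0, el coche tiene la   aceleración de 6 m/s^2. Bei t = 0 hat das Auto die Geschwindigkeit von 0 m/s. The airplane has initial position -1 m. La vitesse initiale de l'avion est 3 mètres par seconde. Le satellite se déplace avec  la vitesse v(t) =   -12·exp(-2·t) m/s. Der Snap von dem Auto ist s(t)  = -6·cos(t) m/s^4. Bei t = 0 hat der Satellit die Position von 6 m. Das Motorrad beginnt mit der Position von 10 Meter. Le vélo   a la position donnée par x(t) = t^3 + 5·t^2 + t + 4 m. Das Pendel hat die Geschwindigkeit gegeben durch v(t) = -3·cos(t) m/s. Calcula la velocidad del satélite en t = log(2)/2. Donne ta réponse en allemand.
Wir haben die Geschwindigkeit v(t) = -12·exp(-2·t). Durch Einsetzen von t = log(2)/2: v(log(2)/2) = -6.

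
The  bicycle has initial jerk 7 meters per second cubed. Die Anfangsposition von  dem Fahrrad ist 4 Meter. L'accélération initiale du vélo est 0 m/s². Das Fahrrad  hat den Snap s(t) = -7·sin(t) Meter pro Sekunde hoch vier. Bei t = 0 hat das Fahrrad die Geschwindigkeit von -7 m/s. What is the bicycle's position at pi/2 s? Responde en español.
Para resolver esto, necesitamos tomar 4 antiderivadas de nuestra ecuación del snap s(t) = -7·sin(t). Integrando el snap y usando la condición inicial j(0) = 7, obtenemos j(t) = 7·cos(t). La integral de la sacudida, con a(0) = 0, da la aceleración: a(t) = 7·sin(t). Integrando la aceleración y usando la condición inicial v(0) = -7, obtenemos v(t) = -7·cos(t). La antiderivada de la velocidad es la posición. Usando x(0) = 4, obtenemos x(t) = 4 - 7·sin(t). Tenemos la posición x(t) = 4 - 7·sin(t). Sustituyendo t = pi/2: x(pi/2) = -3.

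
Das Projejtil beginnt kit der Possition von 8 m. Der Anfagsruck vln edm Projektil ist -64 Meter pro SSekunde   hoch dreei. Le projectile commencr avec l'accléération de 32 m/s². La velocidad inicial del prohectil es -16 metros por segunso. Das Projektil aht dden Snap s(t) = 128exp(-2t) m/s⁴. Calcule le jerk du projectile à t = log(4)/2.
Nous devons trouver la primitive de notre équation du snap s(t) = 128·exp(-2·t) 1 fois. L'intégrale du snap, avec j(0) = -64, donne le jerk: j(t) = -64·exp(-2·t). De l'équation du jerk j(t) = -64·exp(-2·t), nous substituons t = log(4)/2 pour obtenir j = -16.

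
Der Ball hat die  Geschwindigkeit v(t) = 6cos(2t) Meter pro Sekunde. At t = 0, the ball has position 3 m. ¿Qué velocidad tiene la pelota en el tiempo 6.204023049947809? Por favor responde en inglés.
From the given velocity equation v(t) = 6·cos(2·t), we substitute t = 6.204023049947809 to get v = 5.92495699742494.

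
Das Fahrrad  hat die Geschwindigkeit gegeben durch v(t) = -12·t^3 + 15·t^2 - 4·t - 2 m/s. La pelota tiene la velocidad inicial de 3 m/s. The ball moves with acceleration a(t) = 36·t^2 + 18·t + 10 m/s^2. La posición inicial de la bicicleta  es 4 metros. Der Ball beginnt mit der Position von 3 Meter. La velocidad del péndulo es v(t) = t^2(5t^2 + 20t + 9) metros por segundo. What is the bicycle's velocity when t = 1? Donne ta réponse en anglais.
We have velocity v(t) = -12·t^3 + 15·t^2 - 4·t - 2. Substituting t = 1: v(1) = -3.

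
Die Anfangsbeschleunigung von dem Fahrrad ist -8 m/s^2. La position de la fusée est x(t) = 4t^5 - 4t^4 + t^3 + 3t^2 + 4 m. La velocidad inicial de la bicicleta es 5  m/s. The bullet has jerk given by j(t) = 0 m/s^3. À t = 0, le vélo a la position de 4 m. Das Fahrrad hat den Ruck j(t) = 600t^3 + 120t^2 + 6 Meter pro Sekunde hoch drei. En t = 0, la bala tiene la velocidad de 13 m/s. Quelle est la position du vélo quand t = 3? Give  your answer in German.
Um dies zu lösen, müssen wir 3 Integrale unserer Gleichung für den Ruck j(t) = 600·t^3 + 120·t^2 + 6 finden. Durch Integration von dem Ruck und Verwendung der Anfangsbedingung a(0) = -8, erhalten wir a(t) = 150·t^4 + 40·t^3 + 6·t - 8. Die Stammfunktion von der Beschleunigung ist die Geschwindigkeit. Mit v(0) = 5 erhalten wir v(t) = 30·t^5 + 10·t^4 + 3·t^2 - 8·t + 5. Durch Integration von der Geschwindigkeit und Verwendung der Anfangsbedingung x(0) = 4, erhalten wir x(t) = 5·t^6 + 2·t^5 + t^3 - 4·t^2 + 5·t + 4. Aus der Gleichung für die Position x(t) = 5·t^6 + 2·t^5 + t^3 - 4·t^2 + 5·t + 4, setzen wir t = 3 ein und erhalten x = 4141.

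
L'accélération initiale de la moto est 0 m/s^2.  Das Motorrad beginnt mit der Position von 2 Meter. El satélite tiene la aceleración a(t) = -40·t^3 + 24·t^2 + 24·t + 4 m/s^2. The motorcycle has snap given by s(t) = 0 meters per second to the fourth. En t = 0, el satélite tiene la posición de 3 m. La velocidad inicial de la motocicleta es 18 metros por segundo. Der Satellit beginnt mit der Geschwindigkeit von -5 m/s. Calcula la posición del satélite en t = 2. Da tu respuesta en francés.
Nous devons intégrer notre équation de l'accélération a(t) = -40·t^3 + 24·t^2 + 24·t + 4 2 fois. La primitive de l'accélération, avec v(0) = -5, donne la vitesse: v(t) = -10·t^4 + 8·t^3 + 12·t^2 + 4·t - 5. L'intégrale de la vitesse, avec x(0) = 3, donne la position: x(t) = -2·t^5 + 2·t^4 + 4·t^3 + 2·t^2 - 5·t + 3. De l'équation de la position x(t) = -2·t^5 + 2·t^4 + 4·t^3 + 2·t^2 - 5·t + 3, nous substituons t = 2 pour obtenir x = 1.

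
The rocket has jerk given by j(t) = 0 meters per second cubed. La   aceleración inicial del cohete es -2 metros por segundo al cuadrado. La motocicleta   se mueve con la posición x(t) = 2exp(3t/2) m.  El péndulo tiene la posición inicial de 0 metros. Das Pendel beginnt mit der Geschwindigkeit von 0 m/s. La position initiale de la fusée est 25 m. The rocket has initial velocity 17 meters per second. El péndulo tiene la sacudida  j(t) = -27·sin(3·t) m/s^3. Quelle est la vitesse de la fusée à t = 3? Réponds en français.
Pour résoudre ceci, nous devons prendre 2 primitives de notre équation du jerk j(t) = 0. En prenant ∫j(t)dt et en appliquant a(0) = -2, nous trouvons a(t) = -2. En prenant ∫a(t)dt et en appliquant v(0) = 17, nous trouvons v(t) = 17 - 2·t. En utilisant v(t) = 17 - 2·t et en substituant t = 3, nous trouvons v = 11.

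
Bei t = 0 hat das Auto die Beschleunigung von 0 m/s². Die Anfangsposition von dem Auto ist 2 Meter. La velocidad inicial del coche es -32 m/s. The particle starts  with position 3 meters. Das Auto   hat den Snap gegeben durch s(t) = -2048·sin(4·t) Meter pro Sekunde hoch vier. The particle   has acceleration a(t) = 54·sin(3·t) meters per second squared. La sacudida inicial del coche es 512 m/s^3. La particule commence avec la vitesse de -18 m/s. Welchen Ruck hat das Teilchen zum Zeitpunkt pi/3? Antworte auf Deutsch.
Wir müssen unsere Gleichung für die Beschleunigung a(t) = 54·sin(3·t) 1-mal ableiten. Durch Ableiten von der Beschleunigung erhalten wir den Ruck: j(t) = 162·cos(3·t). Aus der Gleichung für den Ruck j(t) = 162·cos(3·t), setzen wir t = pi/3 ein und erhalten j = -162.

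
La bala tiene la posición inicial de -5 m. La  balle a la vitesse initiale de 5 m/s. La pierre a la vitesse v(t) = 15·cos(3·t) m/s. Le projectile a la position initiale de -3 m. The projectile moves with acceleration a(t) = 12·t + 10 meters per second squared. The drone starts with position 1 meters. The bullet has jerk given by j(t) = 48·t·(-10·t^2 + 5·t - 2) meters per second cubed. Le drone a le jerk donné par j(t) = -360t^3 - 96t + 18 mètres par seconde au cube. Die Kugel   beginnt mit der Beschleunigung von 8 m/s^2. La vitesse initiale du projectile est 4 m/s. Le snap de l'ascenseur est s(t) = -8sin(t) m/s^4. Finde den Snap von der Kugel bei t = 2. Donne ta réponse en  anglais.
To solve this, we need to take 1 derivative of our jerk equation j(t) = 48·t·(-10·t^2 + 5·t - 2). Differentiating jerk, we get snap: s(t) = -480·t^2 + 48·t·(5 - 20·t) + 240·t - 96. Using s(t) = -480·t^2 + 48·t·(5 - 20·t) + 240·t - 96 and substituting t = 2, we find s = -4896.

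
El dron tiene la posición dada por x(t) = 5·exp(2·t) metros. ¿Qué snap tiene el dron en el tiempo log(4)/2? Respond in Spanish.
Para resolver esto, necesitamos tomar 4 derivadas de nuestra ecuación de la posición x(t) = 5·exp(2·t). Derivando la posición, obtenemos la velocidad: v(t) = 10·exp(2·t). Derivando la velocidad, obtenemos la aceleración: a(t) = 20·exp(2·t). La derivada de la aceleración da la sacudida: j(t) = 40·exp(2·t). La derivada de la sacudida da el snap: s(t) = 80·exp(2·t). De la ecuación del snap s(t) = 80·exp(2·t), sustituimos t = log(4)/2 para obtener s = 320.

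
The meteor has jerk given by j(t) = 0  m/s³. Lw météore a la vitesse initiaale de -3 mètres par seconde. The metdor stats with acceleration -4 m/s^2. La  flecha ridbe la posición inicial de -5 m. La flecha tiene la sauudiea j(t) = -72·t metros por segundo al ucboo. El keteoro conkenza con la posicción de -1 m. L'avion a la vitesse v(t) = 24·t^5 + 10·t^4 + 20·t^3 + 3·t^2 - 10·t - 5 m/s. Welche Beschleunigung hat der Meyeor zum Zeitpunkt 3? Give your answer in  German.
Um dies zu lösen, müssen wir 1 Integral unserer Gleichung für den Ruck j(t) = 0 finden. Die Stammfunktion von dem Ruck, mit a(0) = -4, ergibt die Beschleunigung: a(t) = -4. Wir haben die Beschleunigung a(t) = -4. Durch Einsetzen von t = 3: a(3) = -4.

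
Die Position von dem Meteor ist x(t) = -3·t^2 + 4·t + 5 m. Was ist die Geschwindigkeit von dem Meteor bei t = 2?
Um dies zu lösen, müssen wir 1 Ableitung unserer Gleichung für die Position x(t) = -3·t^2 + 4·t + 5 nehmen. Die Ableitung von der Position ergibt die Geschwindigkeit: v(t) = 4 - 6·t. Wir haben die Geschwindigkeit v(t) = 4 - 6·t. Durch Einsetzen von t = 2: v(2) = -8.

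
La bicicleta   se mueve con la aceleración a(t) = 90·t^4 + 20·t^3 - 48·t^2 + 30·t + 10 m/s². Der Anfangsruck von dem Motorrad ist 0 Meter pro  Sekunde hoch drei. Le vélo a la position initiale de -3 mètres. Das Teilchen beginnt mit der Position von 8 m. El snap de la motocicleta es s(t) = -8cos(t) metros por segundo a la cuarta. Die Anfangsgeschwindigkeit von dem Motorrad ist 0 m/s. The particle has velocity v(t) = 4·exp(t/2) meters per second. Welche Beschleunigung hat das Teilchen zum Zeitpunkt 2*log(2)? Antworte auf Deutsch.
Ausgehend von der Geschwindigkeit v(t) = 4·exp(t/2), nehmen wir 1 Ableitung. Die Ableitung von der Geschwindigkeit ergibt die Beschleunigung: a(t) = 2·exp(t/2). Mit a(t) = 2·exp(t/2) und Einsetzen von t = 2*log(2), finden wir a = 4.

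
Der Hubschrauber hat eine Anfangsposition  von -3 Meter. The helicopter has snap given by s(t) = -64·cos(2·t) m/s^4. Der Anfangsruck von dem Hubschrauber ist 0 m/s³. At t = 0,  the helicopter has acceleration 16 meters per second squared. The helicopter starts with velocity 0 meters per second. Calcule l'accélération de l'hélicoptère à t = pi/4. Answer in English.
We need to integrate our snap equation s(t) = -64·cos(2·t) 2 times. The antiderivative of snap is jerk. Using j(0) = 0, we get j(t) = -32·sin(2·t). Finding the antiderivative of j(t) and using a(0) = 16: a(t) = 16·cos(2·t). Using a(t) = 16·cos(2·t) and substituting t = pi/4, we find a = 0.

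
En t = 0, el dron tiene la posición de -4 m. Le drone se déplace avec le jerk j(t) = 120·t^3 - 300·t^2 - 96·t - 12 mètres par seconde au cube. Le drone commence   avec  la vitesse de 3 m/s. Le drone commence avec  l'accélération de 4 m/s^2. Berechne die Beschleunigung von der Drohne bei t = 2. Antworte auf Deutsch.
Um dies zu lösen, müssen wir 1 Stammfunktion unserer Gleichung für den Ruck j(t) = 120·t^3 - 300·t^2 - 96·t - 12 finden. Das Integral von dem Ruck, mit a(0) = 4, ergibt die Beschleunigung: a(t) = 30·t^4 - 100·t^3 - 48·t^2 - 12·t + 4. Wir haben die Beschleunigung a(t) = 30·t^4 - 100·t^3 - 48·t^2 - 12·t + 4. Durch Einsetzen von t = 2: a(2) = -532.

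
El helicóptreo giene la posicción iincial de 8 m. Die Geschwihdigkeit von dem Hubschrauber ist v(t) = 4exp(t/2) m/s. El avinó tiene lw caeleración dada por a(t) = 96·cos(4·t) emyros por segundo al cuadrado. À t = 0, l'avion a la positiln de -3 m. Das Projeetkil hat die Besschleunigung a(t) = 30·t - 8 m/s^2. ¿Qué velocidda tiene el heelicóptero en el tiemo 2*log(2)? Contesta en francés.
De l'équation de la vitesse v(t) = 4·exp(t/2), nous substituons t = 2*log(2) pour obtenir v = 8.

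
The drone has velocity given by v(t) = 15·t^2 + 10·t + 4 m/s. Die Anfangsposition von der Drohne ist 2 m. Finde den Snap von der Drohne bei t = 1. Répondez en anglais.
To solve this, we need to take 3 derivatives of our velocity equation v(t) = 15·t^2 + 10·t + 4. Differentiating velocity, we get acceleration: a(t) = 30·t + 10. Differentiating acceleration, we get jerk: j(t) = 30. Taking d/dt of j(t), we find s(t) = 0. From the given snap equation s(t) = 0, we substitute t = 1 to get s = 0.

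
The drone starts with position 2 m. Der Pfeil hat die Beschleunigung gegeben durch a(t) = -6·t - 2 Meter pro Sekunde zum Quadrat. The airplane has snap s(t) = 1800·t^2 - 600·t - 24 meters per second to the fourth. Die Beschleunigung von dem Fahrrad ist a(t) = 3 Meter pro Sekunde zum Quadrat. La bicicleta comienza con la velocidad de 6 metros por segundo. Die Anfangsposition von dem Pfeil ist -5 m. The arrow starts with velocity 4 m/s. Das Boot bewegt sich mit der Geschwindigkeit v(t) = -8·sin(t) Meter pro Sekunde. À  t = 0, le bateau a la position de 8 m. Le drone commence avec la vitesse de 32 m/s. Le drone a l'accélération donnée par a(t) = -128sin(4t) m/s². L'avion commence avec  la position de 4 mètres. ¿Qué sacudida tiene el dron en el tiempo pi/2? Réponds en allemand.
Um dies zu lösen, müssen wir 1 Ableitung unserer Gleichung für die Beschleunigung a(t) = -128·sin(4·t) nehmen. Mit d/dt von a(t) finden wir j(t) = -512·cos(4·t). Wir haben den Ruck j(t) = -512·cos(4·t). Durch Einsetzen von t = pi/2: j(pi/2) = -512.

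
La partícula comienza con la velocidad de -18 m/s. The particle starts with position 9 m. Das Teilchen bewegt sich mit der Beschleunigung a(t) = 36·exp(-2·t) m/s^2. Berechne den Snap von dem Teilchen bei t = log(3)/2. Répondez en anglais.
We must differentiate our acceleration equation a(t) = 36·exp(-2·t) 2 times. Taking d/dt of a(t), we find j(t) = -72·exp(-2·t). Differentiating jerk, we get snap: s(t) = 144·exp(-2·t). From the given snap equation s(t) = 144·exp(-2·t), we substitute t = log(3)/2 to get s = 48.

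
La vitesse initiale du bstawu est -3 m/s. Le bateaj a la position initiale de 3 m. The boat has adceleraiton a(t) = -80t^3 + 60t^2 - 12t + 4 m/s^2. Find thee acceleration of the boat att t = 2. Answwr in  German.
Mit a(t) = -80·t^3 + 60·t^2 - 12·t + 4 und Einsetzen von t = 2, finden wir a = -420.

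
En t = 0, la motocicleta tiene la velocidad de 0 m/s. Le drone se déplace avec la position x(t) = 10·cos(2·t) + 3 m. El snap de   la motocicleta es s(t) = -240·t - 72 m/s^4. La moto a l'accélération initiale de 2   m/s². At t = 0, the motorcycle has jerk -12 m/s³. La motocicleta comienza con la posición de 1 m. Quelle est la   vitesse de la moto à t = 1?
Nous devons intégrer notre équation du snap s(t) = -240·t - 72 3 fois. La primitive du snap, avec j(0) = -12, donne le jerk: j(t) = -120·t^2 - 72·t - 12. La primitive du jerk est l'accélération. En utilisant a(0) = 2, nous obtenons a(t) = -40·t^3 - 36·t^2 - 12·t + 2. L'intégrale de l'accélération est la vitesse. En utilisant v(0) = 0, nous obtenons v(t) = 2·t·(-5·t^3 - 6·t^2 - 3·t + 1). En utilisant v(t) = 2·t·(-5·t^3 - 6·t^2 - 3·t + 1) et en substituant t = 1, nous trouvons v = -26.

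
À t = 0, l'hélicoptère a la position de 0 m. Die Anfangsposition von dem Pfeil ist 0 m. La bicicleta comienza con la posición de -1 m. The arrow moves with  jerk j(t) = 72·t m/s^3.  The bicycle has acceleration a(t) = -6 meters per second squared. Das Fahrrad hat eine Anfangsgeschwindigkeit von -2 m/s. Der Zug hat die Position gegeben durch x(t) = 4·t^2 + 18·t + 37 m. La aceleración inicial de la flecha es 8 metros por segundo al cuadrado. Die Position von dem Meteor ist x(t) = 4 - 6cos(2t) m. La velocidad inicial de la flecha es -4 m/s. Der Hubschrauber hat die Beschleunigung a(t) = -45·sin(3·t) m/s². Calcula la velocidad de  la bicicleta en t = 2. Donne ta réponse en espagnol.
Partiendo de la aceleración a(t) = -6, tomamos 1 antiderivada. La integral de la aceleración, con v(0) = -2, da la velocidad: v(t) = -6·t - 2. Usando v(t) = -6·t - 2 y sustituyendo t = 2, encontramos v = -14.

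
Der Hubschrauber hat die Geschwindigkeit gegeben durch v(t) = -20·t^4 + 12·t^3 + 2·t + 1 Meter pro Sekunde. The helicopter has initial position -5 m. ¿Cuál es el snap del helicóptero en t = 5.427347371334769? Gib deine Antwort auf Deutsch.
Ausgehend von der Geschwindigkeit v(t) = -20·t^4 + 12·t^3 + 2·t + 1, nehmen wir 3 Ableitungen. Mit d/dt von v(t) finden wir a(t) = -80·t^3 + 36·t^2 + 2. Mit d/dt von a(t) finden wir j(t) = -240·t^2 + 72·t. Die Ableitung von dem Ruck ergibt den Snap: s(t) = 72 - 480·t. Mit s(t) = 72 - 480·t und Einsetzen von t = 5.427347371334769, finden wir s = -2533.12673824069.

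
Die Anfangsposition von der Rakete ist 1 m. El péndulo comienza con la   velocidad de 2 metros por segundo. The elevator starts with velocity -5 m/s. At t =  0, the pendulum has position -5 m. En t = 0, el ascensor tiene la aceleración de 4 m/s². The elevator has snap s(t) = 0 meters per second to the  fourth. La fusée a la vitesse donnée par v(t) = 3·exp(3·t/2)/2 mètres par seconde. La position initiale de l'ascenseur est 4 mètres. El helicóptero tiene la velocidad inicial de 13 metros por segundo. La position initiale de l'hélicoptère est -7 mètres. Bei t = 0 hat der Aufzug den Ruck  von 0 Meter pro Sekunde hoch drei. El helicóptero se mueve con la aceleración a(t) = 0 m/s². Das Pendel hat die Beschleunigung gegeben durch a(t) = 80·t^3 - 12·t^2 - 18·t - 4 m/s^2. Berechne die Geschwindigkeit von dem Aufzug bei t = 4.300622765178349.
Wir müssen unsere Gleichung für den Snap s(t) = 0 3-mal integrieren. Die Stammfunktion von dem Snap ist der Ruck. Mit j(0) = 0 erhalten wir j(t) = 0. Das Integral von dem Ruck, mit a(0) = 4, ergibt die Beschleunigung: a(t) = 4. Mit ∫a(t)dt und Anwendung von v(0) = -5, finden wir v(t) = 4·t - 5. Wir haben die Geschwindigkeit v(t) = 4·t - 5. Durch Einsetzen von t = 4.300622765178349: v(4.300622765178349) = 12.2024910607134.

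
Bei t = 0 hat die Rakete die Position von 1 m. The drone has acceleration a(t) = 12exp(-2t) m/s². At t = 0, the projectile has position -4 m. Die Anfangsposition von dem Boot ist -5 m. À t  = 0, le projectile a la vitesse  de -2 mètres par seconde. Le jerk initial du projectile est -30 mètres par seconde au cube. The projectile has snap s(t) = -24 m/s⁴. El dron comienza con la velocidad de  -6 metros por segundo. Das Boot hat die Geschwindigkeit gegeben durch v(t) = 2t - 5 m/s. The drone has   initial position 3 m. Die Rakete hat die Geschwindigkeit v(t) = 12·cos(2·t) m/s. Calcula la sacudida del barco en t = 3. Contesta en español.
Debemos derivar nuestra ecuación de la velocidad v(t) = 2·t - 5 2 veces. Derivando la velocidad, obtenemos la aceleración: a(t) = 2. Derivando la aceleración, obtenemos la sacudida: j(t) = 0. Usando j(t) = 0 y sustituyendo t = 3, encontramos j = 0.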